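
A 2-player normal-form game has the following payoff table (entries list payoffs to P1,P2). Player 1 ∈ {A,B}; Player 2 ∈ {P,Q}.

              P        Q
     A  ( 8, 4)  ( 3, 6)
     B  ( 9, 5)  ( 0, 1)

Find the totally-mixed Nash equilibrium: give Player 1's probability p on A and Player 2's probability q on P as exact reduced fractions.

P1 indiff ⇒ q·8+(1-q)·3 = q·9+(1-q)·0 ⇒ q(-1) = (1-q)(-3) ⇒ q = 3/4
P2 indiff ⇒ p·4+(1-p)·5 = p·6+(1-p)·1 ⇒ p(-2) = (1-p)(-4) ⇒ p = 2/3

p=2/3, q=3/4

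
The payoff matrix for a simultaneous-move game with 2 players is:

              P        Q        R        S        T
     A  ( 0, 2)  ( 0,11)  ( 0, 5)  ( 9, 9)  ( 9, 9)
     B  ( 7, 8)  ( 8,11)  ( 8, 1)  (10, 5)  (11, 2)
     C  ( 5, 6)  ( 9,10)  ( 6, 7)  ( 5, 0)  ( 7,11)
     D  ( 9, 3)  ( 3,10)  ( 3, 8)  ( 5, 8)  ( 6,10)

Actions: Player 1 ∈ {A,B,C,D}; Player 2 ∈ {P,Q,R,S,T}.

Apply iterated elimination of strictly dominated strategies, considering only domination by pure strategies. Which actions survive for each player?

P1 drop A (B beats it: P:7>0 Q:8>0 R:8>0 S:10>9 T:11>9)
P2 drop P (Q beats it: B:11>8 C:10>6 D:10>3)
P1 drop D (B beats it: Q:8>3 R:8>3 S:10>5 T:11>6)
P2 drop R (Q beats it: B:11>1 C:10>7)
P2 drop S (Q beats it: B:11>5 C:10>0)
P1→{B,C} P2→{Q,T}

Remaining: P1:{B,C} P2:{Q,T}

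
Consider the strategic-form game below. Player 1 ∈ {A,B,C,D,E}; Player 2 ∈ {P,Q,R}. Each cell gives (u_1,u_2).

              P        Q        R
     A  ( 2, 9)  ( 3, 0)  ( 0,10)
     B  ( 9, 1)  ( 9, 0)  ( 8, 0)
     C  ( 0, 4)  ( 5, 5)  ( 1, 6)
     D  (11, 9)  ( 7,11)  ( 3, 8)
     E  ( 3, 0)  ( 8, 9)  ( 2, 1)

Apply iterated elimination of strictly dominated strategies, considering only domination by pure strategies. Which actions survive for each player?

Remaining: P1:{B,D} P2:{P,Q}

P1 drop A (B beats it: P:9>2 Q:9>3 R:8>0)
P1 drop C (B beats it: P:9>0 Q:9>5 R:8>1)
P1 drop E (B beats it: P:9>3 Q:9>8 R:8>2)
P2 drop R (P beats it: B:1>0 D:9>8)
P1→{B,D} P2→{P,Q}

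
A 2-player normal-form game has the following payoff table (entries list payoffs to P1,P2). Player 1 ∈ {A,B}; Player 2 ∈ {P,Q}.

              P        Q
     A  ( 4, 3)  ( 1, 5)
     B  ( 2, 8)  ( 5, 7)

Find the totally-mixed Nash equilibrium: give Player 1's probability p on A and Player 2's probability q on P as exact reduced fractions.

P1 indiff ⇒ q·4+(1-q)·1 = q·2+(1-q)·5 ⇒ q(2) = (1-q)(4) ⇒ q = 2/3
P2 indiff ⇒ p·3+(1-p)·8 = p·5+(1-p)·7 ⇒ p(-2) = (1-p)(-1) ⇒ p = 1/3

(p,q) = (1/3, 2/3)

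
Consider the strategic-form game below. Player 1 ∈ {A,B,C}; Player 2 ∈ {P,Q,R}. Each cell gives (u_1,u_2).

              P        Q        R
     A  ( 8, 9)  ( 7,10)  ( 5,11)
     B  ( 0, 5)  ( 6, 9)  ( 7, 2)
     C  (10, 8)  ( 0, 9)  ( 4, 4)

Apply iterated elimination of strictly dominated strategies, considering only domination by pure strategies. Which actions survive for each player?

Survivors P1:{A,B} P2:{Q,R}

P2 drop P (Q beats it: A:10>9 B:9>5 C:9>8)
P1 drop C (A beats it: Q:7>0 R:5>4)
P1→{A,B} P2→{Q,R}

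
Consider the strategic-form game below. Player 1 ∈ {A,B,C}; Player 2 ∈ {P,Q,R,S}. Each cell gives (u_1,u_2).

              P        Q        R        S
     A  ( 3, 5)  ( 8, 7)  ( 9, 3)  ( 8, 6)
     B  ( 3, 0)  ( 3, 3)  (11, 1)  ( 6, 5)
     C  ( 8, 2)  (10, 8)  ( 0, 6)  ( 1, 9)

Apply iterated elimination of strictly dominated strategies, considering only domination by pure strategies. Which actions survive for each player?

P2 drop P (Q beats it: A:7>5 B:3>0 C:8>2)
P2 drop R (Q beats it: A:7>3 B:3>1 C:8>6)
P1 drop B (A beats it: Q:8>3 S:8>6)
P1→{A,C} P2→{Q,S}

Remaining: P1:{A,C} P2:{Q,S}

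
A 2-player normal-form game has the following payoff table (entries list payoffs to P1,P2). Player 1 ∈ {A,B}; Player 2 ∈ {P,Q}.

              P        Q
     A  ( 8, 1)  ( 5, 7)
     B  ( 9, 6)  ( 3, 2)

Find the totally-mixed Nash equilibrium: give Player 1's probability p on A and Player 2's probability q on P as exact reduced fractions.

P1 indiff ⇒ q·8+(1-q)·5 = q·9+(1-q)·3 ⇒ q(-1) = (1-q)(-2) ⇒ q = 2/3
P2 indiff ⇒ p·1+(1-p)·6 = p·7+(1-p)·2 ⇒ p(-6) = (1-p)(-4) ⇒ p = 2/5

p=2/5, q=2/3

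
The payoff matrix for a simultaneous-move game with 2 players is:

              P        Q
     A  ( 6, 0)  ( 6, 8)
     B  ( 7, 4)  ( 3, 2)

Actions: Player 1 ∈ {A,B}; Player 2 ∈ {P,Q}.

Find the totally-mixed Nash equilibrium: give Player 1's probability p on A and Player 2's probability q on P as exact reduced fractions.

P1 indiff ⇒ q·6+(1-q)·6 = q·7+(1-q)·3 ⇒ q(-1) = (1-q)(-3) ⇒ q = 3/4
P2 indiff ⇒ p·0+(1-p)·4 = p·8+(1-p)·2 ⇒ p(-8) = (1-p)(-2) ⇒ p = 1/5

p=1/5, q=3/4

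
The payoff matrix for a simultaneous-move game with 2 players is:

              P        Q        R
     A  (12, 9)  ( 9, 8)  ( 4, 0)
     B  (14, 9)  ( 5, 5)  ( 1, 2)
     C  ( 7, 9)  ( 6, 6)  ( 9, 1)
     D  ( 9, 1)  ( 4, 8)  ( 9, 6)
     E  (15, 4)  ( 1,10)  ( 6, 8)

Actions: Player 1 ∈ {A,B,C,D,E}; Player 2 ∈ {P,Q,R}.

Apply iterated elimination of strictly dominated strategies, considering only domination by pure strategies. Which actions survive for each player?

Remaining: P1:{A,B,E} P2:{P,Q}

P2 drop R (Q beats it: A:8>0 B:5>2 C:6>1 D:8>6 E:10>8)
P1 drop C (A beats it: P:12>7 Q:9>6)
P1 drop D (A beats it: P:12>9 Q:9>4)
P1→{A,B,E} P2→{P,Q}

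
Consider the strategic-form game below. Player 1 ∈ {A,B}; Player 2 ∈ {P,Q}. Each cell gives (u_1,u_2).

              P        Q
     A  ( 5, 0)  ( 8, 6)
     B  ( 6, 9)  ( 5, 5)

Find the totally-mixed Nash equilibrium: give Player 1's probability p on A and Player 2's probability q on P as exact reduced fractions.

(p,q) = (2/5, 3/4)

P1 indiff ⇒ q·5+(1-q)·8 = q·6+(1-q)·5 ⇒ q(-1) = (1-q)(-3) ⇒ q = 3/4
P2 indiff ⇒ p·0+(1-p)·9 = p·6+(1-p)·5 ⇒ p(-6) = (1-p)(-4) ⇒ p = 2/5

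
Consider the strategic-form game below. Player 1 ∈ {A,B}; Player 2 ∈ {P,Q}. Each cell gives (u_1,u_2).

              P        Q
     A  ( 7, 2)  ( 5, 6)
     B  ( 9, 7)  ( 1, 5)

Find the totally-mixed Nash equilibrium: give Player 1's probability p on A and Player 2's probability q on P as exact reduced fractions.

P1 indiff ⇒ q·7+(1-q)·5 = q·9+(1-q)·1 ⇒ q(-2) = (1-q)(-4) ⇒ q = 2/3
P2 indiff ⇒ p·2+(1-p)·7 = p·6+(1-p)·5 ⇒ p(-4) = (1-p)(-2) ⇒ p = 1/3

p=1/3, q=2/3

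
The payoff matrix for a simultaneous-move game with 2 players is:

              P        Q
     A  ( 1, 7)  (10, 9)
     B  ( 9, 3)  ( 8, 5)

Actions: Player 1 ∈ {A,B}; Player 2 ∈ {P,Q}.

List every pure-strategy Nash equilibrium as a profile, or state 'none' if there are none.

(A,P): not NE [P1→B gives 9>1; P2→Q gives 9>7]
(A,Q): NE
(B,P): not NE [P2→Q gives 5>3]
(B,Q): not NE [P1→A gives 10>8]

PSNE = {(A,Q)}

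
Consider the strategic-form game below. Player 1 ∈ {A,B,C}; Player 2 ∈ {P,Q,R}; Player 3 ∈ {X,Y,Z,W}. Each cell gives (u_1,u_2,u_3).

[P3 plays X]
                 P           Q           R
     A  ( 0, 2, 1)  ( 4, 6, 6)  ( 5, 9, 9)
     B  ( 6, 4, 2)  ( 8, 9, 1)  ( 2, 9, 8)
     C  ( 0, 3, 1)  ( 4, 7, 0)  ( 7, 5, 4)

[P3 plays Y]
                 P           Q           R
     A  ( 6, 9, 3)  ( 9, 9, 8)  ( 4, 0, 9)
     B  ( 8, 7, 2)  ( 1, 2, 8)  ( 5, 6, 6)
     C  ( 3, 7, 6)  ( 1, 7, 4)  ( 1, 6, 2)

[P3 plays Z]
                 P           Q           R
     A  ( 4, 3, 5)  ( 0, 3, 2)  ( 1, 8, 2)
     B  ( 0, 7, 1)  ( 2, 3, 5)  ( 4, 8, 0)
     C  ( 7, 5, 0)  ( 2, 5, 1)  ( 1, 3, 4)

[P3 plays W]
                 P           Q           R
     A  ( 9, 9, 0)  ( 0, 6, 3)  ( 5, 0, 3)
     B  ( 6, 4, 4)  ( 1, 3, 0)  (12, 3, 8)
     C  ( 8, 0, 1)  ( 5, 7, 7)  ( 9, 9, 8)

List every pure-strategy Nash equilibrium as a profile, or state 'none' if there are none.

(A,P,X): not NE [P1→B gives 6>0; P2→R gives 9>2; P3→Z gives 5>1]
(A,P,Y): not NE [P1→B gives 8>6; P3→Z gives 5>3]
(A,P,Z): not NE [P1→C gives 7>4; P2→R gives 8>3]
(A,P,W): not NE [P3→Z gives 5>0]
(A,Q,X): not NE [P1→B gives 8>4; P2→R gives 9>6; P3→Y gives 8>6]
(A,Q,Y): NE
(A,Q,Z): not NE [P1→C gives 2>0; P2→R gives 8>3; P3→Y gives 8>2]
(A,Q,W): not NE [P1→C gives 5>0; P2→P gives 9>6; P3→Y gives 8>3]
(A,R,X): not NE [P1→C gives 7>5]
(A,R,Y): not NE [P1→B gives 5>4; P2→Q gives 9>0]
(A,R,Z): not NE [P1→B gives 4>1; P3→Y gives 9>2]
(A,R,W): not NE [P1→B gives 12>5; P2→P gives 9>0; P3→Y gives 9>3]
(B,P,X): not NE [P2→R gives 9>4; P3→W gives 4>2]
(B,P,Y): not NE [P3→W gives 4>2]
(B,P,Z): not NE [P1→C gives 7>0; P2→R gives 8>7; P3→W gives 4>1]
(B,P,W): not NE [P1→A gives 9>6]
(B,Q,X): not NE [P3→Y gives 8>1]
(B,Q,Y): not NE [P1→A gives 9>1; P2→P gives 7>2]
(B,Q,Z): not NE [P2→R gives 8>3; P3→Y gives 8>5]
(B,Q,W): not NE [P1→C gives 5>1; P2→P gives 4>3; P3→Y gives 8>0]
(B,R,X): not NE [P1→C gives 7>2]
(B,R,Y): not NE [P2→P gives 7>6; P3→W gives 8>6]
(B,R,Z): not NE [P3→W gives 8>0]
(B,R,W): not NE [P2→P gives 4>3]
(C,P,X): not NE [P1→B gives 6>0; P2→Q gives 7>3; P3→Y gives 6>1]
(C,P,Y): not NE [P1→B gives 8>3]
(C,P,Z): not NE [P3→Y gives 6>0]
(C,P,W): not NE [P1→A gives 9>8; P2→R gives 9>0; P3→Y gives 6>1]
(C,Q,X): not NE [P1→B gives 8>4; P3→W gives 7>0]
(C,Q,Y): not NE [P1→A gives 9>1; P3→W gives 7>4]
(C,Q,Z): not NE [P3→W gives 7>1]
(C,Q,W): not NE [P2→R gives 9>7]
(C,R,X): not NE [P2→Q gives 7>5; P3→W gives 8>4]
(C,R,Y): not NE [P1→B gives 5>1; P2→Q gives 7>6; P3→W gives 8>2]
(C,R,Z): not NE [P1→B gives 4>1; P2→Q gives 5>3; P3→W gives 8>4]
(C,R,W): not NE [P1→B gives 12>9]

PSNE = {(A,Q,Y)}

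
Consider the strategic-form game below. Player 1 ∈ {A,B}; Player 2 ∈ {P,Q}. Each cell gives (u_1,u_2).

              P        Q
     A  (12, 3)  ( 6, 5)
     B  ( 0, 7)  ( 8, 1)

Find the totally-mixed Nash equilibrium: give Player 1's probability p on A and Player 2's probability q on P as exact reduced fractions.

(p,q) = (3/4, 1/7)

P1 indiff ⇒ q·12+(1-q)·6 = q·0+(1-q)·8 ⇒ q(12) = (1-q)(2) ⇒ q = 1/7
P2 indiff ⇒ p·3+(1-p)·7 = p·5+(1-p)·1 ⇒ p(-2) = (1-p)(-6) ⇒ p = 3/4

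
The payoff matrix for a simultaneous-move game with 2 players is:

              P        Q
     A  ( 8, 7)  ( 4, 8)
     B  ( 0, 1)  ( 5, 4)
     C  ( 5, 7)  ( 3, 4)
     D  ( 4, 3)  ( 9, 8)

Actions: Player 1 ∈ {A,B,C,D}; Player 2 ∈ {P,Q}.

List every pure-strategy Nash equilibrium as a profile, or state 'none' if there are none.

(A,P): not NE [P2→Q gives 8>7]
(A,Q): not NE [P1→D gives 9>4]
(B,P): not NE [P1→A gives 8>0; P2→Q gives 4>1]
(B,Q): not NE [P1→D gives 9>5]
(C,P): not NE [P1→A gives 8>5]
(C,Q): not NE [P1→D gives 9>3; P2→P gives 7>4]
(D,P): not NE [P1→A gives 8>4; P2→Q gives 8>3]
(D,Q): NE

NE set: (D,Q)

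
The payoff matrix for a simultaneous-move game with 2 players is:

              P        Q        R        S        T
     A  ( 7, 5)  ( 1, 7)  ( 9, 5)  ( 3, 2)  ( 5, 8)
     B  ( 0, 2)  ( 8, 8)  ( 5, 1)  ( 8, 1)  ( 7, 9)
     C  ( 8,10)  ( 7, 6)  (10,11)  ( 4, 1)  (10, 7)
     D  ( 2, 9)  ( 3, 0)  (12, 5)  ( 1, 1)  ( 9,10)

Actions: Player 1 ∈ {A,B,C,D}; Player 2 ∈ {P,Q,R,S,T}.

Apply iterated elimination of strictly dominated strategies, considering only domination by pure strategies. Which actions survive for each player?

P1 drop A (C beats it: P:8>7 Q:7>1 R:10>9 S:4>3 T:10>5)
P2 drop Q (T beats it: B:9>8 C:7>6 D:10>0)
P2 drop S (P beats it: B:2>1 C:10>1 D:9>1)
P1 drop B (C beats it: P:8>0 R:10>5 T:10>7)
P1→{C,D} P2→{P,R,T}

Survivors P1:{C,D} P2:{P,R,T}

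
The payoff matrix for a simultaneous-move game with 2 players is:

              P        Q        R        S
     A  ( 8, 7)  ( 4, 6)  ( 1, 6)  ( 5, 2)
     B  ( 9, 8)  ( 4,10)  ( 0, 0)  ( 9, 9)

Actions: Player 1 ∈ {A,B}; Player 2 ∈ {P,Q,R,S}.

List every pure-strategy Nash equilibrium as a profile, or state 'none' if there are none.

(A,P): not NE [P1→B gives 9>8]
(A,Q): not NE [P2→P gives 7>6]
(A,R): not NE [P2→P gives 7>6]
(A,S): not NE [P1→B gives 9>5; P2→P gives 7>2]
(B,P): not NE [P2→Q gives 10>8]
(B,Q): NE
(B,R): not NE [P1→A gives 1>0; P2→Q gives 10>0]
(B,S): not NE [P2→Q gives 10>9]

PSNE = {(B,Q)}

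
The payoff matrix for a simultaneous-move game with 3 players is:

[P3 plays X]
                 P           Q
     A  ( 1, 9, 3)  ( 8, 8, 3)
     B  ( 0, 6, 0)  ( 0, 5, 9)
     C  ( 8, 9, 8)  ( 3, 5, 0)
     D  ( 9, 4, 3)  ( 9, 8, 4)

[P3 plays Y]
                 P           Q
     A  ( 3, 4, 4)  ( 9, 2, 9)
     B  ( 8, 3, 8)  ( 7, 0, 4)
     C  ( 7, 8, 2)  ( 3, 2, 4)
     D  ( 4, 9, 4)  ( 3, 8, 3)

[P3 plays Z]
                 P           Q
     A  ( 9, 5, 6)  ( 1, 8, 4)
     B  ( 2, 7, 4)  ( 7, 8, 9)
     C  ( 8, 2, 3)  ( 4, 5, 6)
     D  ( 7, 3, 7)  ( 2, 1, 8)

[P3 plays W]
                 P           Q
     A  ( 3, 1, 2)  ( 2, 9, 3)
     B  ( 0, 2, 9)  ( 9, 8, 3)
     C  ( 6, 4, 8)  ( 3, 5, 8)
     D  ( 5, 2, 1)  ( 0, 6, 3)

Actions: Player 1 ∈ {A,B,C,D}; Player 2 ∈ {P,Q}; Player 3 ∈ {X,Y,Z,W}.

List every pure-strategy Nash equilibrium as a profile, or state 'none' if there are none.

PSNE = {(B,Q,Z)}

(A,P,X): not NE [P1→D gives 9>1; P3→Z gives 6>3]
(A,P,Y): not NE [P1→B gives 8>3; P3→Z gives 6>4]
(A,P,Z): not NE [P2→Q gives 8>5]
(A,P,W): not NE [P1→C gives 6>3; P2→Q gives 9>1; P3→Z gives 6>2]
(A,Q,X): not NE [P1→D gives 9>8; P2→P gives 9>8; P3→Y gives 9>3]
(A,Q,Y): not NE [P2→P gives 4>2]
(A,Q,Z): not NE [P1→B gives 7>1; P3→Y gives 9>4]
(A,Q,W): not NE [P1→B gives 9>2; P3→Y gives 9>3]
(B,P,X): not NE [P1→D gives 9>0; P3→W gives 9>0]
(B,P,Y): not NE [P3→W gives 9>8]
(B,P,Z): not NE [P1→A gives 9>2; P2→Q gives 8>7; P3→W gives 9>4]
(B,P,W): not NE [P1→C gives 6>0; P2→Q gives 8>2]
(B,Q,X): not NE [P1→D gives 9>0; P2→P gives 6>5]
(B,Q,Y): not NE [P1→A gives 9>7; P2→P gives 3>0; P3→Z gives 9>4]
(B,Q,Z): NE
(B,Q,W): not NE [P3→Z gives 9>3]
(C,P,X): not NE [P1→D gives 9>8]
(C,P,Y): not NE [P1→B gives 8>7; P3→W gives 8>2]
(C,P,Z): not NE [P1→A gives 9>8; P2→Q gives 5>2; P3→W gives 8>3]
(C,P,W): not NE [P2→Q gives 5>4]
(C,Q,X): not NE [P1→D gives 9>3; P2→P gives 9>5; P3→W gives 8>0]
(C,Q,Y): not NE [P1→A gives 9>3; P2→P gives 8>2; P3→W gives 8>4]
(C,Q,Z): not NE [P1→B gives 7>4; P3→W gives 8>6]
(C,Q,W): not NE [P1→B gives 9>3]
(D,P,X): not NE [P2→Q gives 8>4; P3→Z gives 7>3]
(D,P,Y): not NE [P1→B gives 8>4; P3→Z gives 7>4]
(D,P,Z): not NE [P1→A gives 9>7]
(D,P,W): not NE [P1→C gives 6>5; P2→Q gives 6>2; P3→Z gives 7>1]
(D,Q,X): not NE [P3→Z gives 8>4]
(D,Q,Y): not NE [P1→A gives 9>3; P2→P gives 9>8; P3→Z gives 8>3]
(D,Q,Z): not NE [P1→B gives 7>2; P2→P gives 3>1]
(D,Q,W): not NE [P1→B gives 9>0; P3→Z gives 8>3]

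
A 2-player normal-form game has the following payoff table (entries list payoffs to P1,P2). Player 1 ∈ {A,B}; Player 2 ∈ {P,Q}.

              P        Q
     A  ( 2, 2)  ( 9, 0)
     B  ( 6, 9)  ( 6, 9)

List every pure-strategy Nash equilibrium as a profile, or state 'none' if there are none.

Nash profiles: (B,P)

(A,P): not NE [P1→B gives 6>2]
(A,Q): not NE [P2→P gives 2>0]
(B,P): NE
(B,Q): not NE [P1→A gives 9>6]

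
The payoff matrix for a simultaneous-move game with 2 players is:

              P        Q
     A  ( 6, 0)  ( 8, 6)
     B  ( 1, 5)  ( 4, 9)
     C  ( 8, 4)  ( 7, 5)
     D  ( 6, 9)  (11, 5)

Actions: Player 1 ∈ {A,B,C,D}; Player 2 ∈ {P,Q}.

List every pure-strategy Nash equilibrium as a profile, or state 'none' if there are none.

No pure NE.

(A,P): not NE [P1→C gives 8>6; P2→Q gives 6>0]
(A,Q): not NE [P1→D gives 11>8]
(B,P): not NE [P1→C gives 8>1; P2→Q gives 9>5]
(B,Q): not NE [P1→D gives 11>4]
(C,P): not NE [P2→Q gives 5>4]
(C,Q): not NE [P1→D gives 11>7]
(D,P): not NE [P1→C gives 8>6]
(D,Q): not NE [P2→P gives 9>5]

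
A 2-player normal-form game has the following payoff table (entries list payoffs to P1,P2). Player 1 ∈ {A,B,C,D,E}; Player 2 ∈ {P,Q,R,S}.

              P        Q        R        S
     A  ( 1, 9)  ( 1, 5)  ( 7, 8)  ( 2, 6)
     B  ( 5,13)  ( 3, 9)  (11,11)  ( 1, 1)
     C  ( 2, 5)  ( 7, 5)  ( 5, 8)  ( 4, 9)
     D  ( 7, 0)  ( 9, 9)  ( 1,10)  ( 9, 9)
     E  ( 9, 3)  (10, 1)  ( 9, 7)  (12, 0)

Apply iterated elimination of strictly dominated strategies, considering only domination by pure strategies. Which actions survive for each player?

P1 drop A (E beats it: P:9>1 Q:10>1 R:9>7 S:12>2)
P1 drop C (E beats it: P:9>2 Q:10>7 R:9>5 S:12>4)
P1 drop D (E beats it: P:9>7 Q:10>9 R:9>1 S:12>9)
P2 drop Q (P beats it: B:13>9 E:3>1)
P2 drop S (P beats it: B:13>1 E:3>0)
P1→{B,E} P2→{P,R}

IESDS → P1:{B,E} P2:{P,R}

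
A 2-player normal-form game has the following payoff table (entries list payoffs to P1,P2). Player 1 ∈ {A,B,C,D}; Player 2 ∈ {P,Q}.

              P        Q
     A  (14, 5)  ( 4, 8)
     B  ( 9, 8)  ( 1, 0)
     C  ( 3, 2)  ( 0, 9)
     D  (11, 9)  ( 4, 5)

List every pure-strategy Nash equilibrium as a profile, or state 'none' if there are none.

PSNE = {(A,Q)}

(A,P): not NE [P2→Q gives 8>5]
(A,Q): NE
(B,P): not NE [P1→A gives 14>9]
(B,Q): not NE [P1→D gives 4>1; P2→P gives 8>0]
(C,P): not NE [P1→A gives 14>3; P2→Q gives 9>2]
(C,Q): not NE [P1→D gives 4>0]
(D,P): not NE [P1→A gives 14>11]
(D,Q): not NE [P2→P gives 9>5]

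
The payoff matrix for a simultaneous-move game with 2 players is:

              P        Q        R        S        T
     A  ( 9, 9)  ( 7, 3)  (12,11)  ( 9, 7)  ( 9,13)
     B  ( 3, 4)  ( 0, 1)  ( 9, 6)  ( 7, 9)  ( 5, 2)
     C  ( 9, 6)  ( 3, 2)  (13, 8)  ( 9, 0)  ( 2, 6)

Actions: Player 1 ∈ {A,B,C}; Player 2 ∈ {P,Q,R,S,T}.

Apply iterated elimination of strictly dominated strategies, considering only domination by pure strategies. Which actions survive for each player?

IESDS → P1:{A,C} P2:{R,T}

P1 drop B (A beats it: P:9>3 Q:7>0 R:12>9 S:9>7 T:9>5)
P2 drop P (R beats it: A:11>9 C:8>6)
P2 drop Q (R beats it: A:11>3 C:8>2)
P2 drop S (R beats it: A:11>7 C:8>0)
P1→{A,C} P2→{R,T}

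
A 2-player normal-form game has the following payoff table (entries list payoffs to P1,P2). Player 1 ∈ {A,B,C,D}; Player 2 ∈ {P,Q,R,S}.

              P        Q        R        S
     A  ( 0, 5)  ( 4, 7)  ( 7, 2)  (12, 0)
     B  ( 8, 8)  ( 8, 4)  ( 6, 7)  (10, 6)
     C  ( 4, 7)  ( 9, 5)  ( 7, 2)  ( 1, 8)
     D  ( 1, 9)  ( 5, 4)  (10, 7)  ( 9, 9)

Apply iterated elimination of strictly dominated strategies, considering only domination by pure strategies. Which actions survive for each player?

P2 drop R (P beats it: A:5>2 B:8>7 C:7>2 D:9>7)
P1 drop D (B beats it: P:8>1 Q:8>5 S:10>9)
P1→{A,B,C} P2→{P,Q,S}

IESDS → P1:{A,B,C} P2:{P,Q,S}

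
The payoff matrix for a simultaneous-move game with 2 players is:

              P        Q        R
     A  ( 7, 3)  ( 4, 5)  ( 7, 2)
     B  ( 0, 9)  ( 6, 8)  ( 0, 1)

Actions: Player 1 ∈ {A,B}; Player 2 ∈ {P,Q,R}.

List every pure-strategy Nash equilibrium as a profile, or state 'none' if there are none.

(A,P): not NE [P2→Q gives 5>3]
(A,Q): not NE [P1→B gives 6>4]
(A,R): not NE [P2→Q gives 5>2]
(B,P): not NE [P1→A gives 7>0]
(B,Q): not NE [P2→P gives 9>8]
(B,R): not NE [P1→A gives 7>0; P2→P gives 9>1]

No pure NE.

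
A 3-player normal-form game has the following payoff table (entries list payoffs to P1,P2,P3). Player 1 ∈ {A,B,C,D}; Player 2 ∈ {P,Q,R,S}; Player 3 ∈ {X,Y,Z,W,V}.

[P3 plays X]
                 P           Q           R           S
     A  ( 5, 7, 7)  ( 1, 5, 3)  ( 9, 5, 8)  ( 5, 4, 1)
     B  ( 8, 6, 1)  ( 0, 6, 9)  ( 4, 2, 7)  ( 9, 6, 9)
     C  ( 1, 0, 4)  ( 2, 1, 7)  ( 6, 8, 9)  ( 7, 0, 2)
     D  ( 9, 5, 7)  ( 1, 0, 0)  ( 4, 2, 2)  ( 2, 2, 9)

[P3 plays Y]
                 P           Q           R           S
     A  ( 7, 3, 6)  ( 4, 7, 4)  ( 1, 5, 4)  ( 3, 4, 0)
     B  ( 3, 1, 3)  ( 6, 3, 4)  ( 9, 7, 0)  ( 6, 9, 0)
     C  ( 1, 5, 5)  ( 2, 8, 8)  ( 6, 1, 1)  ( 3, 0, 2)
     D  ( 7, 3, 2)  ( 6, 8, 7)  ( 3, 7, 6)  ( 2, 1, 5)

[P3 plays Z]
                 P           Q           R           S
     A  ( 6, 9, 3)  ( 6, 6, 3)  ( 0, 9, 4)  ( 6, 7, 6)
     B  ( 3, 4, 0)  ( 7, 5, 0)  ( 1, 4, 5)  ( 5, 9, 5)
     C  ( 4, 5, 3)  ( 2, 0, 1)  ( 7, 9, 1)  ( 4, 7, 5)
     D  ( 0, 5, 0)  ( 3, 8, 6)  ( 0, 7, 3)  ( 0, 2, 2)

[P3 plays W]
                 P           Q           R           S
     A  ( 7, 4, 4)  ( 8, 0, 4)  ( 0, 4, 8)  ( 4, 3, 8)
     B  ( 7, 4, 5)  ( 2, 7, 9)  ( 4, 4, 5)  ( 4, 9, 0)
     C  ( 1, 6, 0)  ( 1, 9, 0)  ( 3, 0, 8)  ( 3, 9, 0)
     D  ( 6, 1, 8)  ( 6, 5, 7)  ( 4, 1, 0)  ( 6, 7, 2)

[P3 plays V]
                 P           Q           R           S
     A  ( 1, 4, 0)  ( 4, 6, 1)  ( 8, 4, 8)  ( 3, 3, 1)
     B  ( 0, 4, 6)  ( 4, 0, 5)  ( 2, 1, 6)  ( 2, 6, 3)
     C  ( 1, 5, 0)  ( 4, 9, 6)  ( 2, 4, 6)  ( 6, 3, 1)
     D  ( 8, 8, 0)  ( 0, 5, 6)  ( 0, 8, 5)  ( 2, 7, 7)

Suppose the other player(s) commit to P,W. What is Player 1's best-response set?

u_1(A vs P,W) = 7
u_1(B vs P,W) = 7
u_1(C vs P,W) = 1
u_1(D vs P,W) = 6
max payoff 7 at {A,B}

BR_1 = {A,B}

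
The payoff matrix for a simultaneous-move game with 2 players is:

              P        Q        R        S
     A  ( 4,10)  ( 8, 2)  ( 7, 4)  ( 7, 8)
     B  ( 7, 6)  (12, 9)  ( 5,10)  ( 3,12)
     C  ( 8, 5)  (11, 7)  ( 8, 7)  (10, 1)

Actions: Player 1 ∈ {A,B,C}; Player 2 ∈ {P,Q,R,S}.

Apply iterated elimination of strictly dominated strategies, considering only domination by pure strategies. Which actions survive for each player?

IESDS → P1:{B,C} P2:{Q,R,S}

P1 drop A (C beats it: P:8>4 Q:11>8 R:8>7 S:10>7)
P2 drop P (Q beats it: B:9>6 C:7>5)
P1→{B,C} P2→{Q,R,S}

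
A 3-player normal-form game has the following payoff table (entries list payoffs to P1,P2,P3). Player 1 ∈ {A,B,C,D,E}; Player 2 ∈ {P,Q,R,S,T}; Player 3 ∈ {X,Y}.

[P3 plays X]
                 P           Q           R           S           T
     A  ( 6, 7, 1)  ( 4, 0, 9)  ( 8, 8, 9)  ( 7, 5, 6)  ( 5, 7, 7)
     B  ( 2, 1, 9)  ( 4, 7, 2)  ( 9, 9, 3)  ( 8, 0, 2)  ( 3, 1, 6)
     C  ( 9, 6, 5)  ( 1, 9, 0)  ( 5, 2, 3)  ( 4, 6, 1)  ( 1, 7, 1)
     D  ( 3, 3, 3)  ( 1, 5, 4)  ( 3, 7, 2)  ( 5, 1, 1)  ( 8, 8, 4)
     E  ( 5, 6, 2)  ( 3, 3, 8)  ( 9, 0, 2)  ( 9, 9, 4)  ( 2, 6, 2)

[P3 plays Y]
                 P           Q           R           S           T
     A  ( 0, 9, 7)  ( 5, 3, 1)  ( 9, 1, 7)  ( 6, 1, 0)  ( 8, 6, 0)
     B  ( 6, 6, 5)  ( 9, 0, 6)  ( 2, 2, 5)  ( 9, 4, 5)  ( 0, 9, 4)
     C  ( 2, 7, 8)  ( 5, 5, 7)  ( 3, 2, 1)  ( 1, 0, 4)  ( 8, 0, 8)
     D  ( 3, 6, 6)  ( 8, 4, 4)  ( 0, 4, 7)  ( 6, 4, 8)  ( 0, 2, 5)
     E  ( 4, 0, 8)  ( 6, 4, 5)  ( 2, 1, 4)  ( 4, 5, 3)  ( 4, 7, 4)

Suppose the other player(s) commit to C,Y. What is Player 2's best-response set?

argmax u_2 = {P}

u_2(P vs C,Y) = 7
u_2(Q vs C,Y) = 5
u_2(R vs C,Y) = 2
u_2(S vs C,Y) = 0
u_2(T vs C,Y) = 0
max payoff 7 at {P}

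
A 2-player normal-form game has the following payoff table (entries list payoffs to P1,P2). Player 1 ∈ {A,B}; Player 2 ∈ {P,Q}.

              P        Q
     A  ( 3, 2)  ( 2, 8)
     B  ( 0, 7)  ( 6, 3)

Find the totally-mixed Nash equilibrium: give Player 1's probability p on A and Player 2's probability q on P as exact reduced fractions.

P1 indiff ⇒ q·3+(1-q)·2 = q·0+(1-q)·6 ⇒ q(3) = (1-q)(4) ⇒ q = 4/7
P2 indiff ⇒ p·2+(1-p)·7 = p·8+(1-p)·3 ⇒ p(-6) = (1-p)(-4) ⇒ p = 2/5

(p,q) = (2/5, 4/7)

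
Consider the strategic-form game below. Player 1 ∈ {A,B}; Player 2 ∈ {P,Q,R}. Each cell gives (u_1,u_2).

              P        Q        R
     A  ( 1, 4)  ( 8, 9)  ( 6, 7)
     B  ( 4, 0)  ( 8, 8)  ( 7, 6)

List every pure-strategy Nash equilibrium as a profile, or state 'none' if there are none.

Nash profiles: (A,Q), (B,Q)

(A,P): not NE [P1→B gives 4>1; P2→Q gives 9>4]
(A,Q): NE
(A,R): not NE [P1→B gives 7>6; P2→Q gives 9>7]
(B,P): not NE [P2→Q gives 8>0]
(B,Q): NE
(B,R): not NE [P2→Q gives 8>6]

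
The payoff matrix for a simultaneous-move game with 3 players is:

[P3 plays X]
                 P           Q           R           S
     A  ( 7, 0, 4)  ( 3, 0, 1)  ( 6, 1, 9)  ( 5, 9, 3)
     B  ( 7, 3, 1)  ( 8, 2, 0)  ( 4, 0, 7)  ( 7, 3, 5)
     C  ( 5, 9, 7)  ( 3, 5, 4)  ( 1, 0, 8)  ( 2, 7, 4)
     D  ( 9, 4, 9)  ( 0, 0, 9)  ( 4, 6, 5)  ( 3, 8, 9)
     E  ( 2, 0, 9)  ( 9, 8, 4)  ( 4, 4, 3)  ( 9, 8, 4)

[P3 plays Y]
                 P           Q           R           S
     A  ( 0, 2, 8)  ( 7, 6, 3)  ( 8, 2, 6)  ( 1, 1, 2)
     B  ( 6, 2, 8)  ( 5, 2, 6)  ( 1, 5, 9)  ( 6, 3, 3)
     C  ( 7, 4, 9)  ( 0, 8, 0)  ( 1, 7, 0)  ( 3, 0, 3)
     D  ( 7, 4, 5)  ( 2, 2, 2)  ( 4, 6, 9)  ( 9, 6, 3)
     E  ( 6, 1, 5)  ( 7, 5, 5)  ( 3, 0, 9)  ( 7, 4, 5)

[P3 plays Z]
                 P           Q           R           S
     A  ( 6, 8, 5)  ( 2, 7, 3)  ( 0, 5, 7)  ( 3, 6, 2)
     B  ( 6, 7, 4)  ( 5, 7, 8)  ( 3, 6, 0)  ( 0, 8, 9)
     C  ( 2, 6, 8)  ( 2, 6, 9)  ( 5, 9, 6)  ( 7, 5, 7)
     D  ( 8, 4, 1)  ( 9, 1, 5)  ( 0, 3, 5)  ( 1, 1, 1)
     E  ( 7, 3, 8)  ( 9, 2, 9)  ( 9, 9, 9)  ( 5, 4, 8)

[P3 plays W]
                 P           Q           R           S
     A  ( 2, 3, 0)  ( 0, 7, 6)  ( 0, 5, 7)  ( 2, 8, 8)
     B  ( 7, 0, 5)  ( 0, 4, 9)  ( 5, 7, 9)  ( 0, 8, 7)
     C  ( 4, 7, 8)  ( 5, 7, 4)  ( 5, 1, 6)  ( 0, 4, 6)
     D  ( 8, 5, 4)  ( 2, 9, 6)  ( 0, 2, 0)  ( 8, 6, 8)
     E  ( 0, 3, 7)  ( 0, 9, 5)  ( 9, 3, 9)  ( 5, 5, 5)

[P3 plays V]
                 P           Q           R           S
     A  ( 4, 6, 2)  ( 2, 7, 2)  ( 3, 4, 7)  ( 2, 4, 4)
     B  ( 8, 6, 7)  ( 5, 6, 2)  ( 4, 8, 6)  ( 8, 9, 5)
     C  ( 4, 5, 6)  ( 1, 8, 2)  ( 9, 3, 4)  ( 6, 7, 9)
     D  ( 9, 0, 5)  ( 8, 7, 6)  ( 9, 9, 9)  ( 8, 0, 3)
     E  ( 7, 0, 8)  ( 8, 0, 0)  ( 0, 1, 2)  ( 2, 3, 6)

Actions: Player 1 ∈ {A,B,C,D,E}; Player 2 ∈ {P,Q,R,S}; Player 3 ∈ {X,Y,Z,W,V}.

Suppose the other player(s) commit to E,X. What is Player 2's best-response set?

u_2(P vs E,X) = 0
u_2(Q vs E,X) = 8
u_2(R vs E,X) = 4
u_2(S vs E,X) = 8
max payoff 8 at {Q,S}

P2 best: {Q,S}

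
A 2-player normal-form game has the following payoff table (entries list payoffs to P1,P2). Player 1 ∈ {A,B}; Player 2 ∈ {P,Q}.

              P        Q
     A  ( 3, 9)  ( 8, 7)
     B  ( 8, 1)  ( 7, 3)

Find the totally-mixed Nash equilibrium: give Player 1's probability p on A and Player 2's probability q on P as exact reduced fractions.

p=1/2, q=1/6

P1 indiff ⇒ q·3+(1-q)·8 = q·8+(1-q)·7 ⇒ q(-5) = (1-q)(-1) ⇒ q = 1/6
P2 indiff ⇒ p·9+(1-p)·1 = p·7+(1-p)·3 ⇒ p(2) = (1-p)(2) ⇒ p = 1/2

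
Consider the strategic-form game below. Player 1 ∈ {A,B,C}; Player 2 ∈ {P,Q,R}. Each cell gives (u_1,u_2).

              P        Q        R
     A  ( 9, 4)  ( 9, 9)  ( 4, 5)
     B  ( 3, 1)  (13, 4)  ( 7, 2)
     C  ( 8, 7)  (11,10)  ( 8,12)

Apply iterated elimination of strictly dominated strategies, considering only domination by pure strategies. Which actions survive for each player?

IESDS → P1:{B,C} P2:{Q,R}

P2 drop P (Q beats it: A:9>4 B:4>1 C:10>7)
P1 drop A (B beats it: Q:13>9 R:7>4)
P1→{B,C} P2→{Q,R}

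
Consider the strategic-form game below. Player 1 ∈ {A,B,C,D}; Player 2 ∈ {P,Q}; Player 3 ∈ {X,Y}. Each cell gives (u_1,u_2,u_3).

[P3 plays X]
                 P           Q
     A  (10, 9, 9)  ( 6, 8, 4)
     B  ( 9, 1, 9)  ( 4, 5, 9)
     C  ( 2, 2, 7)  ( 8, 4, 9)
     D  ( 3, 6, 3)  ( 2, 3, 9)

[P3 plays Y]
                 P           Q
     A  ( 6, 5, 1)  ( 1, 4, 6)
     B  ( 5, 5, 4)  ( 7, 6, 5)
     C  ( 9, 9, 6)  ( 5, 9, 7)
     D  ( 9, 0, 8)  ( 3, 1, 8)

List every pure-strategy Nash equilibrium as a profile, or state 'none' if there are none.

PSNE = {(A,P,X), (C,Q,X)}

(A,P,X): NE
(A,P,Y): not NE [P1→D gives 9>6; P3→X gives 9>1]
(A,Q,X): not NE [P1→C gives 8>6; P2→P gives 9>8; P3→Y gives 6>4]
(A,Q,Y): not NE [P1→B gives 7>1; P2→P gives 5>4]
(B,P,X): not NE [P1→A gives 10>9; P2→Q gives 5>1]
(B,P,Y): not NE [P1→D gives 9>5; P2→Q gives 6>5; P3→X gives 9>4]
(B,Q,X): not NE [P1→C gives 8>4]
(B,Q,Y): not NE [P3→X gives 9>5]
(C,P,X): not NE [P1→A gives 10>2; P2→Q gives 4>2]
(C,P,Y): not NE [P3→X gives 7>6]
(C,Q,X): NE
(C,Q,Y): not NE [P1→B gives 7>5; P3→X gives 9>7]
(D,P,X): not NE [P1→A gives 10>3; P3→Y gives 8>3]
(D,P,Y): not NE [P2→Q gives 1>0]
(D,Q,X): not NE [P1→C gives 8>2; P2→P gives 6>3]
(D,Q,Y): not NE [P1→B gives 7>3; P3→X gives 9>8]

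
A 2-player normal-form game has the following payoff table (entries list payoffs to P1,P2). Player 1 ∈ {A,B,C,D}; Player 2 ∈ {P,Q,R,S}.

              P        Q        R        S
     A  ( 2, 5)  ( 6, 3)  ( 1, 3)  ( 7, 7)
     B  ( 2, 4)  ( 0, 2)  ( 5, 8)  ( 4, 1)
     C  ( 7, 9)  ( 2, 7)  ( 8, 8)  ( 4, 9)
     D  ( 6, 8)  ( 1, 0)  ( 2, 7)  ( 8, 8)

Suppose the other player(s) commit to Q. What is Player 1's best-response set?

u_1(A vs Q) = 6
u_1(B vs Q) = 0
u_1(C vs Q) = 2
u_1(D vs Q) = 1
max payoff 6 at {A}

P1 best: {A}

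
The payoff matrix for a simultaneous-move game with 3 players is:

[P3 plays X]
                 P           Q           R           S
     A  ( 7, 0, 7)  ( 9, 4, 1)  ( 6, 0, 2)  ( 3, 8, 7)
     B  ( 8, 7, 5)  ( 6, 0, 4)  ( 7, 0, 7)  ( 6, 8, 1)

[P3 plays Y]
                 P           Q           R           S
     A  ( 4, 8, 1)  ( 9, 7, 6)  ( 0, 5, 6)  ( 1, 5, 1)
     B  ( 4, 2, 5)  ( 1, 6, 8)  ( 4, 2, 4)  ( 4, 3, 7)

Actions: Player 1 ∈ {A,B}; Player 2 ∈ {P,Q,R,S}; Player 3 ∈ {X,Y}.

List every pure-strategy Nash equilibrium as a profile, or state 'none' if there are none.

(A,P,X): not NE [P1→B gives 8>7; P2→S gives 8>0]
(A,P,Y): not NE [P3→X gives 7>1]
(A,Q,X): not NE [P2→S gives 8>4; P3→Y gives 6>1]
(A,Q,Y): not NE [P2→P gives 8>7]
(A,R,X): not NE [P1→B gives 7>6; P2→S gives 8>0; P3→Y gives 6>2]
(A,R,Y): not NE [P1→B gives 4>0; P2→P gives 8>5]
(A,S,X): not NE [P1→B gives 6>3]
(A,S,Y): not NE [P1→B gives 4>1; P2→P gives 8>5; P3→X gives 7>1]
(B,P,X): not NE [P2→S gives 8>7]
(B,P,Y): not NE [P2→Q gives 6>2]
(B,Q,X): not NE [P1→A gives 9>6; P2→S gives 8>0; P3→Y gives 8>4]
(B,Q,Y): not NE [P1→A gives 9>1]
(B,R,X): not NE [P2→S gives 8>0]
(B,R,Y): not NE [P2→Q gives 6>2; P3→X gives 7>4]
(B,S,X): not NE [P3→Y gives 7>1]
(B,S,Y): not NE [P2→Q gives 6>3]

PSNE: ∅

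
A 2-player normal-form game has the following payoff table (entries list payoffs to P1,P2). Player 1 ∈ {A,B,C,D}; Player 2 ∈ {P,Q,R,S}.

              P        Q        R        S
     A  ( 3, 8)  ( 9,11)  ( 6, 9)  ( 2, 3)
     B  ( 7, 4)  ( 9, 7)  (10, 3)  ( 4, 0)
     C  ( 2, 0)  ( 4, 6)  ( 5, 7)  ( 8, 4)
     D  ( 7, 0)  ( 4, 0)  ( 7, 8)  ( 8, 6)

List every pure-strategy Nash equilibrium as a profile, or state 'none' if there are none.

(A,P): not NE [P1→D gives 7>3; P2→Q gives 11>8]
(A,Q): NE
(A,R): not NE [P1→B gives 10>6; P2→Q gives 11>9]
(A,S): not NE [P1→D gives 8>2; P2→Q gives 11>3]
(B,P): not NE [P2→Q gives 7>4]
(B,Q): NE
(B,R): not NE [P2→Q gives 7>3]
(B,S): not NE [P1→D gives 8>4; P2→Q gives 7>0]
(C,P): not NE [P1→D gives 7>2; P2→R gives 7>0]
(C,Q): not NE [P1→B gives 9>4; P2→R gives 7>6]
(C,R): not NE [P1→B gives 10>5]
(C,S): not NE [P2→R gives 7>4]
(D,P): not NE [P2→R gives 8>0]
(D,Q): not NE [P1→B gives 9>4; P2→R gives 8>0]
(D,R): not NE [P1→B gives 10>7]
(D,S): not NE [P2→R gives 8>6]

NE set: (A,Q), (B,Q)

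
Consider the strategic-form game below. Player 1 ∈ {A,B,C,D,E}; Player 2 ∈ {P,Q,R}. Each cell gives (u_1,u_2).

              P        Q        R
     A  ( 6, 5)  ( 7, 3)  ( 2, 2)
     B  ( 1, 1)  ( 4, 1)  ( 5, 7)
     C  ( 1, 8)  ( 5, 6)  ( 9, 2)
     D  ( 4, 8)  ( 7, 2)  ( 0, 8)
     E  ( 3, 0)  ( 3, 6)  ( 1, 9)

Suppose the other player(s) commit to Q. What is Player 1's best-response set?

u_1(A vs Q) = 7
u_1(B vs Q) = 4
u_1(C vs Q) = 5
u_1(D vs Q) = 7
u_1(E vs Q) = 3
max payoff 7 at {A,D}

P1 best: {A,D}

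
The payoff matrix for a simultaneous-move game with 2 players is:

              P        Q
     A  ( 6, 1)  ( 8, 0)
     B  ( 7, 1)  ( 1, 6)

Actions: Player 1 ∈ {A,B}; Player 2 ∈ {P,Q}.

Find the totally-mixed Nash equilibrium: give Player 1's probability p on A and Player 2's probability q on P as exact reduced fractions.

P1 indiff ⇒ q·6+(1-q)·8 = q·7+(1-q)·1 ⇒ q(-1) = (1-q)(-7) ⇒ q = 7/8
P2 indiff ⇒ p·1+(1-p)·1 = p·0+(1-p)·6 ⇒ p(1) = (1-p)(5) ⇒ p = 5/6

(p,q) = (5/6, 7/8)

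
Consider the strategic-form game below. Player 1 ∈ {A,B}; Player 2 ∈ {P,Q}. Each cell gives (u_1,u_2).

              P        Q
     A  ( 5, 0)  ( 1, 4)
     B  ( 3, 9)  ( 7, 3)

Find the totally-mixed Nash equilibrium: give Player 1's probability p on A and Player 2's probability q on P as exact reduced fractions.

P1 mixes 3/5 on A; P2 mixes 3/4 on P

P1 indiff ⇒ q·5+(1-q)·1 = q·3+(1-q)·7 ⇒ q(2) = (1-q)(6) ⇒ q = 3/4
P2 indiff ⇒ p·0+(1-p)·9 = p·4+(1-p)·3 ⇒ p(-4) = (1-p)(-6) ⇒ p = 3/5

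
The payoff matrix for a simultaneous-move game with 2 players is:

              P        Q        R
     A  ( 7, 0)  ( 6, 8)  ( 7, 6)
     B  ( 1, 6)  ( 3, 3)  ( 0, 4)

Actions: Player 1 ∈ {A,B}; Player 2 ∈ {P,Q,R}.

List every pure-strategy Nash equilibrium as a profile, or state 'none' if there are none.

Nash profiles: (A,Q)

(A,P): not NE [P2→Q gives 8>0]
(A,Q): NE
(A,R): not NE [P2→Q gives 8>6]
(B,P): not NE [P1→A gives 7>1]
(B,Q): not NE [P1→A gives 6>3; P2→P gives 6>3]
(B,R): not NE [P1→A gives 7>0; P2→P gives 6>4]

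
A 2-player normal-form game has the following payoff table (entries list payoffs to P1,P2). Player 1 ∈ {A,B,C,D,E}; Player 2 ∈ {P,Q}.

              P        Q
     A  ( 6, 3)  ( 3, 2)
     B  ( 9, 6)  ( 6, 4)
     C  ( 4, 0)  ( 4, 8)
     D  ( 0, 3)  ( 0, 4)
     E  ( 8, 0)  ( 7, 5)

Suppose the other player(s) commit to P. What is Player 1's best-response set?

u_1(A vs P) = 6
u_1(B vs P) = 9
u_1(C vs P) = 4
u_1(D vs P) = 0
u_1(E vs P) = 8
max payoff 9 at {B}

BR_1 = {B}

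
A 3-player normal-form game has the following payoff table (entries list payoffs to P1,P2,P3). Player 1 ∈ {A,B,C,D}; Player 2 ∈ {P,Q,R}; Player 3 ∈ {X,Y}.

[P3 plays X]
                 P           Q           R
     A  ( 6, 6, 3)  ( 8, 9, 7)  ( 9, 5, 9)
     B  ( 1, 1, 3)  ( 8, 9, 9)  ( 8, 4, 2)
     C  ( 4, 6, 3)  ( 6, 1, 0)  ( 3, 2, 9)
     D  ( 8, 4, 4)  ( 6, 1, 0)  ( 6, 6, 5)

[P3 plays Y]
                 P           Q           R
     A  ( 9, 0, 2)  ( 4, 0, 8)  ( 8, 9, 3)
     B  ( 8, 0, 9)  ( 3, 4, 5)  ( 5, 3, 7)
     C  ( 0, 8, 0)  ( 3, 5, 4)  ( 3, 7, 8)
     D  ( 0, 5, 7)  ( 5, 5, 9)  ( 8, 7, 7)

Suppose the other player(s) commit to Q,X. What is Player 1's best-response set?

u_1(A vs Q,X) = 8
u_1(B vs Q,X) = 8
u_1(C vs Q,X) = 6
u_1(D vs Q,X) = 6
max payoff 8 at {A,B}

P1 best: {A,B}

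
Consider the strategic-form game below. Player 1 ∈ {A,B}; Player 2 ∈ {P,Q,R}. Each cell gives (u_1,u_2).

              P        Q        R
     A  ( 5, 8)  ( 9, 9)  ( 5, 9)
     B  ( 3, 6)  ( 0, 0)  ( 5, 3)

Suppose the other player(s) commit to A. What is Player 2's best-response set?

u_2(P vs A) = 8
u_2(Q vs A) = 9
u_2(R vs A) = 9
max payoff 9 at {Q,R}

argmax u_2 = {Q,R}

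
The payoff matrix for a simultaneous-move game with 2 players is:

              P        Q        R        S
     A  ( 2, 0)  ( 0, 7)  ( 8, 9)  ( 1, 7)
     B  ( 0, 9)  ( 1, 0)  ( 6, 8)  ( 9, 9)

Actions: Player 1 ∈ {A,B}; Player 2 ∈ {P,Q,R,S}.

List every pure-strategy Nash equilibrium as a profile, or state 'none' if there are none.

(A,P): not NE [P2→R gives 9>0]
(A,Q): not NE [P1→B gives 1>0; P2→R gives 9>7]
(A,R): NE
(A,S): not NE [P1→B gives 9>1; P2→R gives 9>7]
(B,P): not NE [P1→A gives 2>0]
(B,Q): not NE [P2→S gives 9>0]
(B,R): not NE [P1→A gives 8>6; P2→S gives 9>8]
(B,S): NE

NE set: (A,R), (B,S)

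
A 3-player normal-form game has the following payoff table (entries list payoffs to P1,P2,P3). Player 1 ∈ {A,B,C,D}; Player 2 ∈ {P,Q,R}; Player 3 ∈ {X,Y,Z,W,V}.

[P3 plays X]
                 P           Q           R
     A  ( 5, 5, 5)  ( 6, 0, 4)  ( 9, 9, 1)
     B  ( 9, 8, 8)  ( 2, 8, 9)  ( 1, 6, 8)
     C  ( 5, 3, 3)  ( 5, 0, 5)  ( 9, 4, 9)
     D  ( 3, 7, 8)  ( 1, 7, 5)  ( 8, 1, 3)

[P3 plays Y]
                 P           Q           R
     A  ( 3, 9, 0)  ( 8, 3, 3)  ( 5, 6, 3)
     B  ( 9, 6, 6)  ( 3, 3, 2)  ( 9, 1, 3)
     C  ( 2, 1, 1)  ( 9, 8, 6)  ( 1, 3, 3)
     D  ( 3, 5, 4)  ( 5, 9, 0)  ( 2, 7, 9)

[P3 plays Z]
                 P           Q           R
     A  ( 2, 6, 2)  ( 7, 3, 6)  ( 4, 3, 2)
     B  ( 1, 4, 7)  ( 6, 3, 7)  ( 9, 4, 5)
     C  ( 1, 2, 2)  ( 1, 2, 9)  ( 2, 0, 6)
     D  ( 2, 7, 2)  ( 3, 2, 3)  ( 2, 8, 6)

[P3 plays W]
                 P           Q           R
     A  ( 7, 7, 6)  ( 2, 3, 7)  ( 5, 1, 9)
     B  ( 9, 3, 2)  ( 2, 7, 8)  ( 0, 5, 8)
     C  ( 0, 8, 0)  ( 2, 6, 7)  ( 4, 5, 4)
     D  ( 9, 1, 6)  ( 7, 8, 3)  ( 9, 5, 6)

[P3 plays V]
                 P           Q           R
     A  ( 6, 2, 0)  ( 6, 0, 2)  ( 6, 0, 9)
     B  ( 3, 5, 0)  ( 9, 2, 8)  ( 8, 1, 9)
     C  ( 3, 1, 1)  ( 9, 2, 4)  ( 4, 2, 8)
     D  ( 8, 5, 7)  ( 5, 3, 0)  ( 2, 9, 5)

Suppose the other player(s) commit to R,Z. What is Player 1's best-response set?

argmax u_1 = {B}

u_1(A vs R,Z) = 4
u_1(B vs R,Z) = 9
u_1(C vs R,Z) = 2
u_1(D vs R,Z) = 2
max payoff 9 at {B}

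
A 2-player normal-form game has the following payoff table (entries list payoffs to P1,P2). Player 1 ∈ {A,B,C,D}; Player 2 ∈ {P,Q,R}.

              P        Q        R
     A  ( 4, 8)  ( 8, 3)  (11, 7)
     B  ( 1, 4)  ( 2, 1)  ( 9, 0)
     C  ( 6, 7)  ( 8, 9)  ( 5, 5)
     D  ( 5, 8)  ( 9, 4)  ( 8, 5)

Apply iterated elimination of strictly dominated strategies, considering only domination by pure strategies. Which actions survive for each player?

IESDS → P1:{C,D} P2:{P,Q}

P1 drop B (A beats it: P:4>1 Q:8>2 R:11>9)
P2 drop R (P beats it: A:8>7 C:7>5 D:8>5)
P1 drop A (D beats it: P:5>4 Q:9>8)
P1→{C,D} P2→{P,Q}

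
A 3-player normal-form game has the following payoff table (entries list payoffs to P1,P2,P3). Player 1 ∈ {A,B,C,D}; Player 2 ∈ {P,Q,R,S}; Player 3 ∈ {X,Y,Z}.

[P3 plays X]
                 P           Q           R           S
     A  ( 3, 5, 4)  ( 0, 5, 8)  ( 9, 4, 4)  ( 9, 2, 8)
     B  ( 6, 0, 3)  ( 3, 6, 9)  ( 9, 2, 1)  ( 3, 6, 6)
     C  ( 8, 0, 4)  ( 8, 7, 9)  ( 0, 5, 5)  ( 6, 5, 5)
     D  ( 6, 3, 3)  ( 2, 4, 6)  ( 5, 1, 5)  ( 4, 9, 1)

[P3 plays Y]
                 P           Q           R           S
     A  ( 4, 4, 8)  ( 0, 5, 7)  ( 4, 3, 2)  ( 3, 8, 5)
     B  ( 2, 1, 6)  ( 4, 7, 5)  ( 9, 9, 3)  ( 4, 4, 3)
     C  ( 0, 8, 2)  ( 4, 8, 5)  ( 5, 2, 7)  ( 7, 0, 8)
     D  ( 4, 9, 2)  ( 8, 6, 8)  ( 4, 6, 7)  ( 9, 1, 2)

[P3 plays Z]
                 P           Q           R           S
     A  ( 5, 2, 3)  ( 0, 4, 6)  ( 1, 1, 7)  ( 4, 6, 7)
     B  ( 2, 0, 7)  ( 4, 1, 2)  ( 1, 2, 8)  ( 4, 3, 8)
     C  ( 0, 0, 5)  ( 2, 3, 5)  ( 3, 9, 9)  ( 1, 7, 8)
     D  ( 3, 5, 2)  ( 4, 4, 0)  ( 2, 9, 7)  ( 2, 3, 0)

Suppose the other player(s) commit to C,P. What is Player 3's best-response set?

u_3(X vs C,P) = 4
u_3(Y vs C,P) = 2
u_3(Z vs C,P) = 5
max payoff 5 at {Z}

argmax u_3 = {Z}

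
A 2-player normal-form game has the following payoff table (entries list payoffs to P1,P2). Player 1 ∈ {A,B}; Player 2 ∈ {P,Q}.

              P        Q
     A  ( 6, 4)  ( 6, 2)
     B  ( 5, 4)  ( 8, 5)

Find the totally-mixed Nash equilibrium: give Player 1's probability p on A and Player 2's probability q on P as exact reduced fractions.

(p,q) = (1/3, 2/3)

P1 indiff ⇒ q·6+(1-q)·6 = q·5+(1-q)·8 ⇒ q(1) = (1-q)(2) ⇒ q = 2/3
P2 indiff ⇒ p·4+(1-p)·4 = p·2+(1-p)·5 ⇒ p(2) = (1-p)(1) ⇒ p = 1/3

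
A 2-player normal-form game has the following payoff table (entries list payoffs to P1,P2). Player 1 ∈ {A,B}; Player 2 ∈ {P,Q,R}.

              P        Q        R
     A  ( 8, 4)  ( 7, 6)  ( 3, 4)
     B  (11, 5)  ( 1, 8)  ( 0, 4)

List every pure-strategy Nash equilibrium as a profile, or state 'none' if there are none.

NE set: (A,Q)

(A,P): not NE [P1→B gives 11>8; P2→Q gives 6>4]
(A,Q): NE
(A,R): not NE [P2→Q gives 6>4]
(B,P): not NE [P2→Q gives 8>5]
(B,Q): not NE [P1→A gives 7>1]
(B,R): not NE [P1→A gives 3>0; P2→Q gives 8>4]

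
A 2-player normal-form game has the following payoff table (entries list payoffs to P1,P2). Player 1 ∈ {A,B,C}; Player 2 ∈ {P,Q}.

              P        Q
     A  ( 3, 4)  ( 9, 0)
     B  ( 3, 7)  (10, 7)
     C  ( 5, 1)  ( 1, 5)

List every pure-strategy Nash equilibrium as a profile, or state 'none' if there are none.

(A,P): not NE [P1→C gives 5>3]
(A,Q): not NE [P1→B gives 10>9; P2→P gives 4>0]
(B,P): not NE [P1→C gives 5>3]
(B,Q): NE
(C,P): not NE [P2→Q gives 5>1]
(C,Q): not NE [P1→B gives 10>1]

NE set: (B,Q)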